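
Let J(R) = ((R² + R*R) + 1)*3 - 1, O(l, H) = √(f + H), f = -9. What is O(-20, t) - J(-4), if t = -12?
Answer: -98 + I*√21 ≈ -98.0 + 4.5826*I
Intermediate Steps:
O(l, H) = √(-9 + H)
J(R) = 2 + 6*R² (J(R) = ((R² + R²) + 1)*3 - 1 = (2*R² + 1)*3 - 1 = (1 + 2*R²)*3 - 1 = (3 + 6*R²) - 1 = 2 + 6*R²)
O(-20, t) - J(-4) = √(-9 - 12) - (2 + 6*(-4)²) = √(-21) - (2 + 6*16) = I*√21 - (2 + 96) = I*√21 - 1*98 = I*√21 - 98 = -98 + I*√21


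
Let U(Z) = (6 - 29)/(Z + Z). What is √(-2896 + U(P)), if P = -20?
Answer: I*√1158170/20 ≈ 53.809*I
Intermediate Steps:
U(Z) = -23/(2*Z) (U(Z) = -23*1/(2*Z) = -23/(2*Z))
√(-2896 + U(P)) = √(-2896 - 23/2/(-20)) = √(-2896 - 23/2*(-1/20)) = √(-2896 + 23/40) = √(-115817/40) = I*√1158170/20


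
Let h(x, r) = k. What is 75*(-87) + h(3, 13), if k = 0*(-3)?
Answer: -6525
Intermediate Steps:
k = 0
h(x, r) = 0
75*(-87) + h(3, 13) = 75*(-87) + 0 = -6525 + 0 = -6525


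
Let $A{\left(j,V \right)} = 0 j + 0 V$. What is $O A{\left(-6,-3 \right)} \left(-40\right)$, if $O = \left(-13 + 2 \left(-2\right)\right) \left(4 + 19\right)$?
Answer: $0$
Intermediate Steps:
$A{\left(j,V \right)} = 0$ ($A{\left(j,V \right)} = 0 + 0 = 0$)
$O = -391$ ($O = \left(-13 - 4\right) 23 = \left(-17\right) 23 = -391$)
$O A{\left(-6,-3 \right)} \left(-40\right) = \left(-391\right) 0 \left(-40\right) = 0 \left(-40\right) = 0$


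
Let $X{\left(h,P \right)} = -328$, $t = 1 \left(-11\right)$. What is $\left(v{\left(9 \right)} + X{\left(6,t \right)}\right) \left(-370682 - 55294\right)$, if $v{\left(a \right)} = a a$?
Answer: $105216072$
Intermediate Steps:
$v{\left(a \right)} = a^{2}$
$t = -11$
$\left(v{\left(9 \right)} + X{\left(6,t \right)}\right) \left(-370682 - 55294\right) = \left(9^{2} - 328\right) \left(-370682 - 55294\right) = \left(81 - 328\right) \left(-425976\right) = \left(-247\right) \left(-425976\right) = 105216072$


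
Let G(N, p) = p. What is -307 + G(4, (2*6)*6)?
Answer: -235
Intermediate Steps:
-307 + G(4, (2*6)*6) = -307 + (2*6)*6 = -307 + 12*6 = -307 + 72 = -235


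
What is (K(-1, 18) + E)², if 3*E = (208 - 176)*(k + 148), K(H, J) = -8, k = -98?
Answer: 2483776/9 ≈ 2.7598e+5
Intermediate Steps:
E = 1600/3 (E = ((208 - 176)*(-98 + 148))/3 = (32*50)/3 = (⅓)*1600 = 1600/3 ≈ 533.33)
(K(-1, 18) + E)² = (-8 + 1600/3)² = (1576/3)² = 2483776/9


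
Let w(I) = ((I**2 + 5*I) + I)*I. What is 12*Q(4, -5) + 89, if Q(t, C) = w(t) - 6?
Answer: 1937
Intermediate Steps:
w(I) = I*(I**2 + 6*I) (w(I) = (I**2 + 6*I)*I = I*(I**2 + 6*I))
Q(t, C) = -6 + t**2*(6 + t) (Q(t, C) = t**2*(6 + t) - 6 = -6 + t**2*(6 + t))
12*Q(4, -5) + 89 = 12*(-6 + 4**2*(6 + 4)) + 89 = 12*(-6 + 16*10) + 89 = 12*(-6 + 160) + 89 = 12*154 + 89 = 1848 + 89 = 1937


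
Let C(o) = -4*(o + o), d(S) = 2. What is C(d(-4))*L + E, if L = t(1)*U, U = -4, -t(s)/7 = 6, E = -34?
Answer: -2722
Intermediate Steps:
t(s) = -42 (t(s) = -7*6 = -42)
C(o) = -8*o
L = 168 (L = -42*(-4) = 168)
C(d(-4))*L + E = -8*2*168 - 34 = -16*168 - 34 = -2688 - 34 = -2722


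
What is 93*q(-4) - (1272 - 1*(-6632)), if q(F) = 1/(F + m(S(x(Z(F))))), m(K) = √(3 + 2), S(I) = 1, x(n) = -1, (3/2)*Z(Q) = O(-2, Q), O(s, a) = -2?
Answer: -87316/11 - 93*√5/11 ≈ -7956.7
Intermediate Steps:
Z(Q) = -4/3 (Z(Q) = (⅔)*(-2) = -4/3)
m(K) = √5
q(F) = 1/(F + √5)
93*q(-4) - (1272 - 1*(-6632)) = 93/(-4 + √5) - (1272 - 1*(-6632)) = 93/(-4 + √5) - (1272 + 6632) = 93/(-4 + √5) - 1*7904 = 93/(-4 + √5) - 7904 = -7904 + 93/(-4 + √5)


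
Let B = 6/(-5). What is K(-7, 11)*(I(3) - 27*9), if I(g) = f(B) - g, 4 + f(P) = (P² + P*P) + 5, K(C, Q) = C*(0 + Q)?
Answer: 466081/25 ≈ 18643.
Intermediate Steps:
K(C, Q) = C*Q
B = -6/5 (B = 6*(-⅕) = -6/5 ≈ -1.2000)
f(P) = 1 + 2*P² (f(P) = -4 + ((P² + P*P) + 5) = -4 + ((P² + P²) + 5) = -4 + (2*P² + 5) = -4 + (5 + 2*P²) = 1 + 2*P²)
I(g) = 97/25 - g (I(g) = (1 + 2*(-6/5)²) - g = (1 + 2*(36/25)) - g = (1 + 72/25) - g = 97/25 - g)
K(-7, 11)*(I(3) - 27*9) = (-7*11)*((97/25 - 1*3) - 27*9) = -77*((97/25 - 3) - 243) = -77*(22/25 - 243) = -77*(-6053/25) = 466081/25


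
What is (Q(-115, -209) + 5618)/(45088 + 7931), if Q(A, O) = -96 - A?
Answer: 1879/17673 ≈ 0.10632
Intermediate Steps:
(Q(-115, -209) + 5618)/(45088 + 7931) = ((-96 - 1*(-115)) + 5618)/(45088 + 7931) = ((-96 + 115) + 5618)/53019 = (19 + 5618)*(1/53019) = 5637*(1/53019) = 1879/17673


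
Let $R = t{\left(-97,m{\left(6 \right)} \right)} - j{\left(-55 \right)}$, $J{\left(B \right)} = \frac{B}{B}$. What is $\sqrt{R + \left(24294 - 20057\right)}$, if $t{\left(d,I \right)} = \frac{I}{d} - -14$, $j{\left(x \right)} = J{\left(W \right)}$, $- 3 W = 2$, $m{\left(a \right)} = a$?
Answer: $\frac{2 \sqrt{9996917}}{97} \approx 65.192$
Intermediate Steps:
$W = - \frac{2}{3}$ ($W = \left(- \frac{1}{3}\right) 2 = - \frac{2}{3} \approx -0.66667$)
$J{\left(B \right)} = 1$
$j{\left(x \right)} = 1$
$t{\left(d,I \right)} = 14 + \frac{I}{d}$ ($t{\left(d,I \right)} = \frac{I}{d} + 14 = 14 + \frac{I}{d}$)
$R = \frac{1255}{97}$ ($R = \left(14 + \frac{6}{-97}\right) - 1 = \left(14 + 6 \left(- \frac{1}{97}\right)\right) - 1 = \left(14 - \frac{6}{97}\right) - 1 = \frac{1352}{97} - 1 = \frac{1255}{97} \approx 12.938$)
$\sqrt{R + \left(24294 - 20057\right)} = \sqrt{\frac{1255}{97} + \left(24294 - 20057\right)} = \sqrt{\frac{1255}{97} + 4237} = \sqrt{\frac{412244}{97}} = \frac{2 \sqrt{9996917}}{97}$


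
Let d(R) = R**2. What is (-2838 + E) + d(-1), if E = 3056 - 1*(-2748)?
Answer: 2967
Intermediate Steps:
E = 5804 (E = 3056 + 2748 = 5804)
(-2838 + E) + d(-1) = (-2838 + 5804) + (-1)**2 = 2966 + 1 = 2967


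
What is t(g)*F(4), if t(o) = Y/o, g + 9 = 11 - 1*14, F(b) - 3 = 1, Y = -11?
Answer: 11/3 ≈ 3.6667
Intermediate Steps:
F(b) = 4 (F(b) = 3 + 1 = 4)
g = -12 (g = -9 + (11 - 1*14) = -9 + (11 - 14) = -9 - 3 = -12)
t(o) = -11/o
t(g)*F(4) = -11/(-12)*4 = -11*(-1/12)*4 = (11/12)*4 = 11/3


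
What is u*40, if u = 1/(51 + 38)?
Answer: 40/89 ≈ 0.44944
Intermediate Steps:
u = 1/89 ≈ 0.011236
u*40 = (1/89)*40 = 40/89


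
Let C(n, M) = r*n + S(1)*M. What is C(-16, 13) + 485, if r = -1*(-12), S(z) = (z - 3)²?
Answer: 345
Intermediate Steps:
S(z) = (-3 + z)²
r = 12
C(n, M) = 4*M + 12*n (C(n, M) = 12*n + (-3 + 1)²*M = 12*n + (-2)²*M = 12*n + 4*M = 4*M + 12*n)
C(-16, 13) + 485 = (4*13 + 12*(-16)) + 485 = (52 - 192) + 485 = -140 + 485 = 345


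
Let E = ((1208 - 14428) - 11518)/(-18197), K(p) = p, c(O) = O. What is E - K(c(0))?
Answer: 798/587 ≈ 1.3595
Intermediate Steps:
E = 798/587 (E = (-13220 - 11518)*(-1/18197) = -24738*(-1/18197) = 798/587 ≈ 1.3595)
E - K(c(0)) = 798/587 - 1*0 = 798/587 + 0 = 798/587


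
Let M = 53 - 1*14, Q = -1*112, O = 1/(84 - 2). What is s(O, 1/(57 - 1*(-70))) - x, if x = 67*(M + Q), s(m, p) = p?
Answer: 621158/127 ≈ 4891.0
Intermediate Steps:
O = 1/82 ≈ 0.012195
Q = -112
M = 39 (M = 53 - 14 = 39)
x = -4891 (x = 67*(39 - 112) = 67*(-73) = -4891)
s(O, 1/(57 - 1*(-70))) - x = 1/(57 - 1*(-70)) - 1*(-4891) = 1/(57 + 70) + 4891 = 1/127 + 4891 = 621158/127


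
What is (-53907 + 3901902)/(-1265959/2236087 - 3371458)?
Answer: -1720890319113/1507774934161 ≈ -1.1413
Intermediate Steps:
(-53907 + 3901902)/(-1265959/2236087 - 3371458) = 3847995/(-1265959*1/2236087 - 3371458) = 3847995/(-1265959/2236087 - 3371458) = 3847995/(-7538874670805/2236087) = 3847995*(-2236087/7538874670805) = -1720890319113/1507774934161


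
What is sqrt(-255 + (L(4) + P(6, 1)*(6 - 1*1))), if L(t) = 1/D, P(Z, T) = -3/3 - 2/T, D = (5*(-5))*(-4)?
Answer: 7*I*sqrt(551)/10 ≈ 16.431*I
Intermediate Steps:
D = 100 (D = -25*(-4) = 100)
P(Z, T) = -1 - 2/T (P(Z, T) = -3*1/3 - 2/T = -1 - 2/T)
L(t) = 1/100
sqrt(-255 + (L(4) + P(6, 1)*(6 - 1*1))) = sqrt(-255 + (1/100 + ((-2 - 1*1)/1)*(6 - 1*1))) = sqrt(-255 + (1/100 + (1*(-2 - 1))*(6 - 1))) = sqrt(-255 + (1/100 + (1*(-3))*5)) = sqrt(-255 + (1/100 - 3*5)) = sqrt(-255 + (1/100 - 15)) = sqrt(-255 - 1499/100) = sqrt(-26999/100) = 7*I*sqrt(551)/10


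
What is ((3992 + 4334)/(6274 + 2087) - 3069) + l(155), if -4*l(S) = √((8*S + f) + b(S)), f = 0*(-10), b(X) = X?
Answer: -25651583/8361 - 3*√155/4 ≈ -3077.3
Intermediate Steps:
f = 0
l(S) = -3*√S/4 (l(S) = -√((8*S + 0) + S)/4 = -√(8*S + S)/4 = -3*√S/4)
((3992 + 4334)/(6274 + 2087) - 3069) + l(155) = ((3992 + 4334)/(6274 + 2087) - 3069) - 3*√155/4 = (8326/8361 - 3069) - 3*√155/4 = -25651583/8361 - 3*√155/4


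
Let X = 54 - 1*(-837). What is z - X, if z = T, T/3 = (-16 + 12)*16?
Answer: -1083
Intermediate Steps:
T = -192 (T = 3*((-16 + 12)*16) = 3*(-4*16) = 3*(-64) = -192)
z = -192
X = 891 (X = 54 + 837 = 891)
z - X = -192 - 1*891 = -192 - 891 = -1083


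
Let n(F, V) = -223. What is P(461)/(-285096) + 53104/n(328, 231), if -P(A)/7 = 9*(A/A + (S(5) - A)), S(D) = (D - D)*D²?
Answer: -180311911/756862 ≈ -238.24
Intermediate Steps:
S(D) = 0 (S(D) = 0*D² = 0)
P(A) = -63 + 63*A (P(A) = -63*(A/A + (0 - A)) = -63*(1 - A) = -7*(9 - 9*A) = -63 + 63*A)
P(461)/(-285096) + 53104/n(328, 231) = (-63 + 63*461)/(-285096) + 53104/(-223) = (-63 + 29043)*(-1/285096) + 53104*(-1/223) = 28980*(-1/285096) - 53104/223 = -345/3394 - 53104/223 = -180311911/756862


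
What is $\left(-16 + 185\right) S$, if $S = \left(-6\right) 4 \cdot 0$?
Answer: $0$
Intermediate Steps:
$S = 0$ ($S = \left(-24\right) 0 = 0$)
$\left(-16 + 185\right) S = \left(-16 + 185\right) 0 = 169 \cdot 0 = 0$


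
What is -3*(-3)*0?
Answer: 0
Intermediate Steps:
-3*(-3)*0 = 9*0 = 0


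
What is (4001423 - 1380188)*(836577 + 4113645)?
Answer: 12975695164170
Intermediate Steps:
(4001423 - 1380188)*(836577 + 4113645) = 2621235*4950222 = 12975695164170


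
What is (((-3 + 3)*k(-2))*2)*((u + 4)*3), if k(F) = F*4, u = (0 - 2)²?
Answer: 0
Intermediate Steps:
u = 4 (u = (-2)² = 4)
k(F) = 4*F
(((-3 + 3)*k(-2))*2)*((u + 4)*3) = (((-3 + 3)*(4*(-2)))*2)*((4 + 4)*3) = ((0*(-8))*2)*(8*3) = (0*2)*24 = 0*24 = 0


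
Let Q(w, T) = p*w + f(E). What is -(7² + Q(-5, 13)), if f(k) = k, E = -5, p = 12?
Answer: 16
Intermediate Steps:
Q(w, T) = -5 + 12*w (Q(w, T) = 12*w - 5 = -5 + 12*w)
-(7² + Q(-5, 13)) = -(7² + (-5 + 12*(-5))) = -(49 + (-5 - 60)) = -(49 - 65) = -1*(-16) = 16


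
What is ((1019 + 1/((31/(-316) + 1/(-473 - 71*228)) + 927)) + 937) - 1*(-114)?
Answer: 18800317245558/9082274129 ≈ 2070.0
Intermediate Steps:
((1019 + 1/((31/(-316) + 1/(-473 - 71*228)) + 927)) + 937) - 1*(-114) = ((1019 + 1/((31*(-1/316) + (1/228)/(-544)) + 927)) + 937) + 114 = ((1019 + 1/((-31/316 - 1/544*1/228) + 927)) + 937) + 114 = ((1019 + 1/((-31/316 - 1/124032) + 927)) + 937) + 114 = ((1019 + 1/(-961327/9798528 + 927)) + 937) + 114 = ((1019 + 1/(9082274129/9798528)) + 937) + 114 = ((1019 + 9798528/9082274129) + 937) + 114 = (9254847135979/9082274129 + 937) + 114 = 17764937994852/9082274129 + 114 = 18800317245558/9082274129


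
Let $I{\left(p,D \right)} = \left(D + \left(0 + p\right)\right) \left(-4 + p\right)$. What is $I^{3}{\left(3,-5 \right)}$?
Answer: $8$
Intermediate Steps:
$I{\left(p,D \right)} = \left(-4 + p\right) \left(D + p\right)$ ($I{\left(p,D \right)} = \left(D + p\right) \left(-4 + p\right) = \left(-4 + p\right) \left(D + p\right)$)
$I^{3}{\left(3,-5 \right)} = \left(3^{2} - -20 - 12 - 15\right)^{3} = \left(9 + 20 - 12 - 15\right)^{3} = 2^{3} = 8$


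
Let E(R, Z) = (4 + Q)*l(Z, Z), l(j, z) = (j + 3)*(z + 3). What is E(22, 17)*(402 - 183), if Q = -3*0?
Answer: 350400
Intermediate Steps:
l(j, z) = (3 + j)*(3 + z)
Q = 0
E(R, Z) = 36 + 4*Z² + 24*Z (E(R, Z) = (4 + 0)*(9 + 3*Z + 3*Z + Z*Z) = 4*(9 + 3*Z + 3*Z + Z²) = 4*(9 + Z² + 6*Z) = 36 + 4*Z² + 24*Z)
E(22, 17)*(402 - 183) = (36 + 4*17² + 24*17)*(402 - 183) = (36 + 4*289 + 408)*219 = (36 + 1156 + 408)*219 = 1600*219 = 350400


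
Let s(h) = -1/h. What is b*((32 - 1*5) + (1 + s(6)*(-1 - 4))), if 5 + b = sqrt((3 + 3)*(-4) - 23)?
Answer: -865/6 + 173*I*sqrt(47)/6 ≈ -144.17 + 197.67*I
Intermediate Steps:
b = -5 + I*sqrt(47) (b = -5 + sqrt((3 + 3)*(-4) - 23) = -5 + sqrt(6*(-4) - 23) = -5 + sqrt(-24 - 23) = -5 + sqrt(-47) = -5 + I*sqrt(47) ≈ -5.0 + 6.8557*I)
b*((32 - 1*5) + (1 + s(6)*(-1 - 4))) = (-5 + I*sqrt(47))*((32 - 1*5) + (1 + (-1/6)*(-1 - 4))) = (-5 + I*sqrt(47))*((32 - 5) + (1 - 1*1/6*(-5))) = (-5 + I*sqrt(47))*(27 + (1 - 1/6*(-5))) = (-5 + I*sqrt(47))*(27 + (1 + 5/6)) = (-5 + I*sqrt(47))*(27 + 11/6) = (-5 + I*sqrt(47))*(173/6) = -865/6 + 173*I*sqrt(47)/6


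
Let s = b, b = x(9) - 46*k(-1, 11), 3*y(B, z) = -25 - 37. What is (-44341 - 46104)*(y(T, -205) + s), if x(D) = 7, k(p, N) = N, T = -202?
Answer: 141003755/3 ≈ 4.7001e+7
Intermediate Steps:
y(B, z) = -62/3 (y(B, z) = (-25 - 37)/3 = (⅓)*(-62) = -62/3)
b = -499 (b = 7 - 46*11 = 7 - 506 = -499)
s = -499
(-44341 - 46104)*(y(T, -205) + s) = (-44341 - 46104)*(-62/3 - 499) = -90445*(-1559/3) = 141003755/3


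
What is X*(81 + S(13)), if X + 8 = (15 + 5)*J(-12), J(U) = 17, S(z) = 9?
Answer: 29880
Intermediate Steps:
X = 332 (X = -8 + (15 + 5)*17 = -8 + 20*17 = -8 + 340 = 332)
X*(81 + S(13)) = 332*(81 + 9) = 332*90 = 29880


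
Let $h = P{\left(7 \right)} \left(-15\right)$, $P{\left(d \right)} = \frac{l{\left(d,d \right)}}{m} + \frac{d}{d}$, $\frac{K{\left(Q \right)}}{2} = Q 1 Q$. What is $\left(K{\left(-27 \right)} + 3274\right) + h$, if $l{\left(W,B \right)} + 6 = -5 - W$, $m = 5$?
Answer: $4771$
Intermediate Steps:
$l{\left(W,B \right)} = -11 - W$ ($l{\left(W,B \right)} = -6 - \left(5 + W\right) = -11 - W$)
$K{\left(Q \right)} = 2 Q^{2}$ ($K{\left(Q \right)} = 2 Q 1 Q = 2 Q Q = 2 Q^{2}$)
$P{\left(d \right)} = - \frac{6}{5} - \frac{d}{5}$ ($P{\left(d \right)} = \frac{-11 - d}{5} + \frac{d}{d} = \left(-11 - d\right) \frac{1}{5} + 1 = \left(- \frac{11}{5} - \frac{d}{5}\right) + 1 = - \frac{6}{5} - \frac{d}{5}$)
$h = 39$ ($h = \left(- \frac{6}{5} - \frac{7}{5}\right) \left(-15\right) = \left(- \frac{13}{5}\right) \left(-15\right) = 39$)
$\left(K{\left(-27 \right)} + 3274\right) + h = \left(2 \left(-27\right)^{2} + 3274\right) + 39 = \left(2 \cdot 729 + 3274\right) + 39 = \left(1458 + 3274\right) + 39 = 4732 + 39 = 4771$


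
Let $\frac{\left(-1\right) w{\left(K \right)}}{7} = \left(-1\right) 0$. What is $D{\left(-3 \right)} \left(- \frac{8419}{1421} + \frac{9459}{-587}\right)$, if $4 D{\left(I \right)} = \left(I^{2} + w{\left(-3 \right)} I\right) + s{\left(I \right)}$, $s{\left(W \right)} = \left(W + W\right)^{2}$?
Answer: $- \frac{206810910}{834127} \approx -247.94$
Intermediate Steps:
$s{\left(W \right)} = 4 W^{2}$ ($s{\left(W \right)} = \left(2 W\right)^{2} = 4 W^{2}$)
$w{\left(K \right)} = 0$ ($w{\left(K \right)} = - 7 \left(\left(-1\right) 0\right) = \left(-7\right) 0 = 0$)
$D{\left(I \right)} = \frac{5 I^{2}}{4}$ ($D{\left(I \right)} = \frac{\left(I^{2} + 0 I\right) + 4 I^{2}}{4} = \frac{\left(I^{2} + 0\right) + 4 I^{2}}{4} = \frac{I^{2} + 4 I^{2}}{4} = \frac{5 I^{2}}{4}$)
$D{\left(-3 \right)} \left(- \frac{8419}{1421} + \frac{9459}{-587}\right) = \frac{5 \left(-3\right)^{2}}{4} \left(- \frac{8419}{1421} + \frac{9459}{-587}\right) = \frac{5}{4} \cdot 9 \left(\left(-8419\right) \frac{1}{1421} + 9459 \left(- \frac{1}{587}\right)\right) = \frac{45 \left(- \frac{8419}{1421} - \frac{9459}{587}\right)}{4} = \frac{45}{4} \left(- \frac{18383192}{834127}\right) = - \frac{206810910}{834127}$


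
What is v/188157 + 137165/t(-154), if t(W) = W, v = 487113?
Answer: -1225406643/1379818 ≈ -888.09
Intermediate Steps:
v/188157 + 137165/t(-154) = 487113/188157 + 137165/(-154) = 487113*(1/188157) + 137165*(-1/154) = 162371/62719 - 19595/22 = -1225406643/1379818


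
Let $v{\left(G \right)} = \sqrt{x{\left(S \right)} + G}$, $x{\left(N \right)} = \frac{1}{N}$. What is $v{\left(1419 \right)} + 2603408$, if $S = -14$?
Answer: $2603408 + \frac{\sqrt{278110}}{14} \approx 2.6034 \cdot 10^{6}$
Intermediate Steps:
$v{\left(G \right)} = \sqrt{- \frac{1}{14} + G}$ ($v{\left(G \right)} = \sqrt{\frac{1}{-14} + G} = \sqrt{- \frac{1}{14} + G}$)
$v{\left(1419 \right)} + 2603408 = \frac{\sqrt{-14 + 196 \cdot 1419}}{14} + 2603408 = \frac{\sqrt{-14 + 278124}}{14} + 2603408 = \frac{\sqrt{278110}}{14} + 2603408 = 2603408 + \frac{\sqrt{278110}}{14}$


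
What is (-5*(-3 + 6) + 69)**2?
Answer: 2916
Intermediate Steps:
(-5*(-3 + 6) + 69)**2 = (-5*3 + 69)**2 = (-15 + 69)**2 = 54**2 = 2916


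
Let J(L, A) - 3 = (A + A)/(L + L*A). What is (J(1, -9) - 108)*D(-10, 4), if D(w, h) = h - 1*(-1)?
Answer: -2055/4 ≈ -513.75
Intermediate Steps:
D(w, h) = 1 + h (D(w, h) = h + 1 = 1 + h)
J(L, A) = 3 + 2*A/(L + A*L) (J(L, A) = 3 + (A + A)/(L + L*A) = 3 + (2*A)/(L + A*L) = 3 + 2*A/(L + A*L))
(J(1, -9) - 108)*D(-10, 4) = ((2*(-9) + 3*1 + 3*(-9)*1)/(1*(1 - 9)) - 108)*(1 + 4) = (1*(-18 + 3 - 27)/(-8) - 108)*5 = (1*(-1/8)*(-42) - 108)*5 = (21/4 - 108)*5 = -411/4*5 = -2055/4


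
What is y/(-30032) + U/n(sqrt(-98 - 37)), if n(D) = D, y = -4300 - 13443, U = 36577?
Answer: 17743/30032 - 36577*I*sqrt(15)/45 ≈ 0.5908 - 3148.0*I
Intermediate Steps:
y = -17743
y/(-30032) + U/n(sqrt(-98 - 37)) = -17743/(-30032) + 36577/(sqrt(-98 - 37)) = -17743*(-1/30032) + 36577/(sqrt(-135)) = 17743/30032 + 36577/((3*I*sqrt(15))) = 17743/30032 + 36577*(-I*sqrt(15)/45) = 17743/30032 - 36577*I*sqrt(15)/45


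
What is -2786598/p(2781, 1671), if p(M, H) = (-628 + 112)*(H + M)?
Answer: 154811/127624 ≈ 1.2130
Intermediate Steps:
p(M, H) = -516*H - 516*M (p(M, H) = -516*(H + M) = -516*H - 516*M)
-2786598/p(2781, 1671) = -2786598/(-516*1671 - 516*2781) = -2786598/(-862236 - 1434996) = -2786598/(-2297232) = -2786598*(-1/2297232) = 154811/127624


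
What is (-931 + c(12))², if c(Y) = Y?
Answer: 844561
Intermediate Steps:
(-931 + c(12))² = (-931 + 12)² = (-919)² = 844561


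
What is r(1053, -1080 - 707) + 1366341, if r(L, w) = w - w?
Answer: 1366341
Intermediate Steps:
r(L, w) = 0
r(1053, -1080 - 707) + 1366341 = 0 + 1366341 = 1366341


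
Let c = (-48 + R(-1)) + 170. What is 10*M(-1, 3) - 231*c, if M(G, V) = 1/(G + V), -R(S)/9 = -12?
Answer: -53125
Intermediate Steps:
R(S) = 108 (R(S) = -9*(-12) = 108)
c = 230 (c = (-48 + 108) + 170 = 60 + 170 = 230)
10*M(-1, 3) - 231*c = 10/(-1 + 3) - 231*230 = 10/2 - 53130 = 10*(½) - 53130 = 5 - 53130 = -53125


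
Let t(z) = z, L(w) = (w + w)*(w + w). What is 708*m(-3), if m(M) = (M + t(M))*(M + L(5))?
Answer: -412056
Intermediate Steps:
L(w) = 4*w**2 (L(w) = (2*w)*(2*w) = 4*w**2)
m(M) = 2*M*(100 + M) (m(M) = (M + M)*(M + 4*5**2) = (2*M)*(M + 4*25) = (2*M)*(M + 100) = (2*M)*(100 + M) = 2*M*(100 + M))
708*m(-3) = 708*(2*(-3)*(100 - 3)) = 708*(2*(-3)*97) = 708*(-582) = -412056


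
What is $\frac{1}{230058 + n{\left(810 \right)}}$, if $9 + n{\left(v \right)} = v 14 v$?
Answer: $\frac{1}{9415449} \approx 1.0621 \cdot 10^{-7}$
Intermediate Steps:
$n{\left(v \right)} = -9 + 14 v^{2}$ ($n{\left(v \right)} = -9 + v 14 v = -9 + 14 v v = -9 + 14 v^{2}$)
$\frac{1}{230058 + n{\left(810 \right)}} = \frac{1}{230058 - \left(9 - 14 \cdot 810^{2}\right)} = \frac{1}{230058 + \left(-9 + 14 \cdot 656100\right)} = \frac{1}{230058 + \left(-9 + 9185400\right)} = \frac{1}{230058 + 9185391} = \frac{1}{9415449}$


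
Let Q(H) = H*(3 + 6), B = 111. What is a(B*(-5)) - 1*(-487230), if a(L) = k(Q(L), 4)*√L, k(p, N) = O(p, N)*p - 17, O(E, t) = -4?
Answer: 487230 + 19963*I*√555 ≈ 4.8723e+5 + 4.703e+5*I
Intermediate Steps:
Q(H) = 9*H (Q(H) = H*9 = 9*H)
k(p, N) = -17 - 4*p (k(p, N) = -4*p - 17 = -17 - 4*p)
a(L) = √L*(-17 - 36*L) (a(L) = (-17 - 36*L)*√L = √L*(-17 - 36*L))
a(B*(-5)) - 1*(-487230) = √(111*(-5))*(-17 - 3996*(-5)) - 1*(-487230) = √(-555)*(-17 - 36*(-555)) + 487230 = (I*√555)*(-17 + 19980) + 487230 = (I*√555)*19963 + 487230 = 19963*I*√555 + 487230 = 487230 + 19963*I*√555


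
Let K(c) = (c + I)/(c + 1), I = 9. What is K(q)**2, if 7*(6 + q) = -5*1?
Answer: 4/25 ≈ 0.16000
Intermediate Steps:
q = -47/7 (q = -6 + (-5*1)/7 = -6 + (1/7)*(-5) = -6 - 5/7 = -47/7 ≈ -6.7143)
K(c) = (9 + c)/(1 + c) (K(c) = (c + 9)/(c + 1) = (9 + c)/(1 + c))
K(q)**2 = ((9 - 47/7)/(1 - 47/7))**2 = ((16/7)/(-40/7))**2 = (-7/40*16/7)**2 = (-2/5)**2 = 4/25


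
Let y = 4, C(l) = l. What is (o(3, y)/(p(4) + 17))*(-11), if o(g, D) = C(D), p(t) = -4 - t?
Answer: -44/9 ≈ -4.8889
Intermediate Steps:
o(g, D) = D
(o(3, y)/(p(4) + 17))*(-11) = (4/((-4 - 1*4) + 17))*(-11) = (4/((-4 - 4) + 17))*(-11) = (4/(-8 + 17))*(-11) = (4/9)*(-11) = -44/9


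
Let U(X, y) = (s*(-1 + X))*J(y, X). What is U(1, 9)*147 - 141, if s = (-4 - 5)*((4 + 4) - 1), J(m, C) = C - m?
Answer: -141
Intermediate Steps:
s = -63 (s = -9*(8 - 1) = -9*7 = -63)
U(X, y) = (63 - 63*X)*(X - y) (U(X, y) = (-63*(-1 + X))*(X - y) = (63 - 63*X)*(X - y))
U(1, 9)*147 - 141 = -63*(-1 + 1)*(1 - 1*9)*147 - 141 = -63*0*(1 - 9)*147 - 141 = -63*0*(-8)*147 - 141 = 0*147 - 141 = 0 - 141 = -141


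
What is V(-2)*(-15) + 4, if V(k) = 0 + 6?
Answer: -86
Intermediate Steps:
V(k) = 6
V(-2)*(-15) + 4 = 6*(-15) + 4 = -90 + 4 = -86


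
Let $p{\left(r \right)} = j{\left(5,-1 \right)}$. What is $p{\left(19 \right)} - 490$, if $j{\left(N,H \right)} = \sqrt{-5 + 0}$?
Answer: $-490 + i \sqrt{5} \approx -490.0 + 2.2361 i$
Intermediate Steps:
$j{\left(N,H \right)} = i \sqrt{5}$ ($j{\left(N,H \right)} = \sqrt{-5} = i \sqrt{5}$)
$p{\left(r \right)} = i \sqrt{5}$
$p{\left(19 \right)} - 490 = i \sqrt{5} - 490 = -490 + i \sqrt{5}$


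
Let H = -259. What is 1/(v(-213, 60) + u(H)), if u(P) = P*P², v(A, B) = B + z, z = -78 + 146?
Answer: -1/17373851 ≈ -5.7558e-8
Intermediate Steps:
z = 68
v(A, B) = 68 + B (v(A, B) = B + 68 = 68 + B)
u(P) = P³
1/(v(-213, 60) + u(H)) = 1/((68 + 60) + (-259)³) = 1/(128 - 17373979) = 1/(-17373851) = -1/17373851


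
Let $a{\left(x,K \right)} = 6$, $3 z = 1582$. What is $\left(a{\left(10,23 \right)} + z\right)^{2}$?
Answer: $\frac{2560000}{9} \approx 2.8444 \cdot 10^{5}$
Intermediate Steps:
$z = \frac{1582}{3}$ ($z = \frac{1}{3} \cdot 1582 = \frac{1582}{3} \approx 527.33$)
$\left(a{\left(10,23 \right)} + z\right)^{2} = \left(6 + \frac{1582}{3}\right)^{2} = \left(\frac{1600}{3}\right)^{2} = \frac{2560000}{9}$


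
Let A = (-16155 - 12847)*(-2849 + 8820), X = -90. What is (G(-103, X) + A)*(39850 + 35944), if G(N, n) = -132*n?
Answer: -13124417945228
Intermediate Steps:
A = -173170942 (A = -29002*5971 = -173170942)
(G(-103, X) + A)*(39850 + 35944) = (-132*(-90) - 173170942)*(39850 + 35944) = (11880 - 173170942)*75794 = -173159062*75794 = -13124417945228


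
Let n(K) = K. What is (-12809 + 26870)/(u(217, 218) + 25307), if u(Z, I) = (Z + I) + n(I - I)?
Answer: 14061/25742 ≈ 0.54623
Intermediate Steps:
u(Z, I) = I + Z (u(Z, I) = (Z + I) + (I - I) = (I + Z) + 0 = I + Z)
(-12809 + 26870)/(u(217, 218) + 25307) = (-12809 + 26870)/((218 + 217) + 25307) = 14061/(435 + 25307) = 14061/25742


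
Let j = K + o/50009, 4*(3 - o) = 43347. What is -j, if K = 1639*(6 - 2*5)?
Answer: 1311479351/200036 ≈ 6556.2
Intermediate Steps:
o = -43335/4 (o = 3 - ¼*43347 = 3 - 43347/4 = -43335/4 ≈ -10834.)
K = -6556 (K = 1639*(6 - 10) = 1639*(-4) = -6556)
j = -1311479351/200036 (j = -6556 - 43335/4/50009 = -6556 - 43335/4*1/50009 = -6556 - 43335/200036 = -1311479351/200036 ≈ -6556.2)
-j = -1*(-1311479351/200036) = 1311479351/200036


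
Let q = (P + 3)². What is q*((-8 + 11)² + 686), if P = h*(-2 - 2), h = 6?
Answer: 306495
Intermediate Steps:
P = -24 (P = 6*(-2 - 2) = 6*(-4) = -24)
q = 441 (q = (-24 + 3)² = (-21)² = 441)
q*((-8 + 11)² + 686) = 441*((-8 + 11)² + 686) = 441*(3² + 686) = 441*(9 + 686) = 441*695 = 306495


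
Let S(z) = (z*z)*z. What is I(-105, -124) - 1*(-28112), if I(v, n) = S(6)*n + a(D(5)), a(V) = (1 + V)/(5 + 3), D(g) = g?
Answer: 5315/4 ≈ 1328.8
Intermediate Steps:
S(z) = z**3 (S(z) = z**2*z = z**3)
a(V) = 1/8 + V/8 (a(V) = (1 + V)/8 = (1 + V)*(1/8) = 1/8 + V/8)
I(v, n) = 3/4 + 216*n (I(v, n) = 6**3*n + (1/8 + (1/8)*5) = 216*n + (1/8 + 5/8) = 216*n + 3/4 = 3/4 + 216*n)
I(-105, -124) - 1*(-28112) = (3/4 + 216*(-124)) - 1*(-28112) = (3/4 - 26784) + 28112 = -107133/4 + 28112 = 5315/4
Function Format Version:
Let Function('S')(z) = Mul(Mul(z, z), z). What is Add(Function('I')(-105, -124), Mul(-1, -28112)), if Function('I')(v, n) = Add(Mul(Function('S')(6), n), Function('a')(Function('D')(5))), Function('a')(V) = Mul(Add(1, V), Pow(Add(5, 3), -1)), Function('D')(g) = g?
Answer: Rational(5315, 4) ≈ 1328.8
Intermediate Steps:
Function('S')(z) = Pow(z, 3) (Function('S')(z) = Mul(Pow(z, 2), z) = Pow(z, 3))
Function('a')(V) = Add(Rational(1, 8), Mul(Rational(1, 8), V)) (Function('a')(V) = Mul(Add(1, V), Pow(8, -1)) = Mul(Add(1, V), Rational(1, 8)) = Add(Rational(1, 8), Mul(Rational(1, 8), V)))
Function('I')(v, n) = Add(Rational(3, 4), Mul(216, n)) (Function('I')(v, n) = Add(Mul(Pow(6, 3), n), Add(Rational(1, 8), Mul(Rational(1, 8), 5))) = Add(Mul(216, n), Add(Rational(1, 8), Rational(5, 8))) = Add(Mul(216, n), Rational(3, 4)) = Add(Rational(3, 4), Mul(216, n)))
Add(Function('I')(-105, -124), Mul(-1, -28112)) = Add(Add(Rational(3, 4), Mul(216, -124)), Mul(-1, -28112)) = Add(Add(Rational(3, 4), -26784), 28112) = Add(Rational(-107133, 4), 28112) = Rational(5315, 4)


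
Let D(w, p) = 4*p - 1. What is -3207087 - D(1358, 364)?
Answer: -3208542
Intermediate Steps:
D(w, p) = -1 + 4*p
-3207087 - D(1358, 364) = -3207087 - (-1 + 4*364) = -3207087 - (-1 + 1456) = -3207087 - 1*1455 = -3207087 - 1455 = -3208542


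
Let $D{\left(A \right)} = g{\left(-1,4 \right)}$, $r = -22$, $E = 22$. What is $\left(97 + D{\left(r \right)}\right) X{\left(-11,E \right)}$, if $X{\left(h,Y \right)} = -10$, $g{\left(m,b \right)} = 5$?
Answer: $-1020$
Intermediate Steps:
$D{\left(A \right)} = 5$
$\left(97 + D{\left(r \right)}\right) X{\left(-11,E \right)} = \left(97 + 5\right) \left(-10\right) = 102 \left(-10\right) = -1020$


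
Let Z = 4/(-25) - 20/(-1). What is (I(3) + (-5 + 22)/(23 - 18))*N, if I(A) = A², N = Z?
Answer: 30752/125 ≈ 246.02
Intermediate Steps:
Z = 496/25 (Z = 4*(-1/25) - 20*(-1) = -4/25 + 20 = 496/25 ≈ 19.840)
N = 496/25 ≈ 19.840
(I(3) + (-5 + 22)/(23 - 18))*N = (3² + (-5 + 22)/(23 - 18))*(496/25) = (9 + 17/5)*(496/25) = (62/5)*(496/25) = 30752/125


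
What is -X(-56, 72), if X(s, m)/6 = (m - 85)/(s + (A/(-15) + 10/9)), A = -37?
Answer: -3510/2359 ≈ -1.4879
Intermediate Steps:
X(s, m) = 6*(-85 + m)/(161/45 + s) (X(s, m) = 6*((m - 85)/(s + (-37/(-15) + 10/9))) = 6*((-85 + m)/(s + (-37*(-1/15) + 10*(1/9)))) = 6*((-85 + m)/(s + (37/15 + 10/9))) = 6*((-85 + m)/(s + 161/45)) = 6*((-85 + m)/(161/45 + s)) = 6*(-85 + m)/(161/45 + s))
-X(-56, 72) = -270*(-85 + 72)/(161 + 45*(-56)) = -270*(-13)/(161 - 2520) = -270*(-13)/(-2359) = -270*(-1)*(-13)/2359 = -1*3510/2359 = -3510/2359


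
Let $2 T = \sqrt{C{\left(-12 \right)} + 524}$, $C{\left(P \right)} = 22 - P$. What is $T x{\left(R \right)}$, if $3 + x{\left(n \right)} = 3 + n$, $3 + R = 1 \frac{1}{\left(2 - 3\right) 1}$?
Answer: $- 6 \sqrt{62} \approx -47.244$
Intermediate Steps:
$R = -4$ ($R = -3 + 1 \frac{1}{\left(2 - 3\right) 1} = -3 + 1 \frac{1}{\left(-1\right) 1} = -3 + 1 \frac{1}{-1} = -3 + 1 \left(-1\right) = -3 - 1 = -4$)
$x{\left(n \right)} = n$ ($x{\left(n \right)} = -3 + \left(3 + n\right) = n$)
$T = \frac{3 \sqrt{62}}{2}$ ($T = \frac{\sqrt{\left(22 - -12\right) + 524}}{2} = \frac{\sqrt{\left(22 + 12\right) + 524}}{2} = \frac{\sqrt{34 + 524}}{2} = \frac{\sqrt{558}}{2} = \frac{3 \sqrt{62}}{2} \approx 11.811$)
$T x{\left(R \right)} = \frac{3 \sqrt{62}}{2} \left(-4\right) = - 6 \sqrt{62}$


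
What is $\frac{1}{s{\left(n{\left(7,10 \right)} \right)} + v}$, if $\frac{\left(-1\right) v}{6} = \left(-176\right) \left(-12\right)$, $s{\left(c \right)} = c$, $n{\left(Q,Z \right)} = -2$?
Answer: $- \frac{1}{12674} \approx -7.8902 \cdot 10^{-5}$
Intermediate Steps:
$v = -12672$ ($v = - 6 \left(\left(-176\right) \left(-12\right)\right) = \left(-6\right) 2112 = -12672$)
$\frac{1}{s{\left(n{\left(7,10 \right)} \right)} + v} = \frac{1}{-2 - 12672} = \frac{1}{-12674} = - \frac{1}{12674}$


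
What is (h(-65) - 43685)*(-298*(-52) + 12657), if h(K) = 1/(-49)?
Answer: -60263354598/49 ≈ -1.2299e+9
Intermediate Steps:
h(K) = -1/49
(h(-65) - 43685)*(-298*(-52) + 12657) = (-1/49 - 43685)*(-298*(-52) + 12657) = -2140566*(15496 + 12657)/49 = -2140566/49*28153 = -60263354598/49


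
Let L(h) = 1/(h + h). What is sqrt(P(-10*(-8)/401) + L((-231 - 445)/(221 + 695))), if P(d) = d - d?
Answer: I*sqrt(458)/26 ≈ 0.82311*I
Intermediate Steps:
P(d) = 0
L(h) = 1/(2*h)
sqrt(P(-10*(-8)/401) + L((-231 - 445)/(221 + 695))) = sqrt(0 + 1/(2*(((-231 - 445)/(221 + 695))))) = sqrt(0 + 1/(2*((-676/916)))) = sqrt(0 + 1/(2*((-676*1/916)))) = sqrt(0 + 1/(2*(-169/229))) = sqrt(0 + (1/2)*(-229/169)) = sqrt(0 - 229/338) = sqrt(-229/338) = I*sqrt(458)/26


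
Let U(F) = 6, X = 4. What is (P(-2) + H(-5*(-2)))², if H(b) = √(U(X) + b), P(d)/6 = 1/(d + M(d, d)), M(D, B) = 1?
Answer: 4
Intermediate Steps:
P(d) = 6/(1 + d) (P(d) = 6/(d + 1) = 6/(1 + d))
H(b) = √(6 + b)
(P(-2) + H(-5*(-2)))² = (6/(1 - 2) + √(6 - 5*(-2)))² = (6/(-1) + √(6 + 10))² = (6*(-1) + √16)² = (-6 + 4)² = (-2)² = 4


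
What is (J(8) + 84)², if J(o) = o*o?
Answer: 21904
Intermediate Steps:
J(o) = o²
(J(8) + 84)² = (8² + 84)² = (64 + 84)² = 148² = 21904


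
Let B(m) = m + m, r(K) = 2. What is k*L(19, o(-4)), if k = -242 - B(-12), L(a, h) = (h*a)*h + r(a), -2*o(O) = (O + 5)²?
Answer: -2943/2 ≈ -1471.5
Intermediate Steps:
B(m) = 2*m
o(O) = -(5 + O)²/2 (o(O) = -(O + 5)²/2 = -(5 + O)²/2)
L(a, h) = 2 + a*h² (L(a, h) = (h*a)*h + 2 = (a*h)*h + 2 = a*h² + 2 = 2 + a*h²)
k = -218 (k = -242 - 2*(-12) = -242 - 1*(-24) = -242 + 24 = -218)
k*L(19, o(-4)) = -218*(2 + 19*(-(5 - 4)²/2)²) = -218*(2 + 19*(-½*1²)²) = -218*(2 + 19*(-½*1)²) = -218*(2 + 19*(-½)²) = -218*(2 + 19*(¼)) = -218*(2 + 19/4) = -218*27/4 = -2943/2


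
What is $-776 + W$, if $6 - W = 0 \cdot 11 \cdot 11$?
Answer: $-770$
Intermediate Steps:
$W = 6$ ($W = 6 - 0 \cdot 11 \cdot 11 = 6 - 0 \cdot 11 = 6 - 0 = 6 + 0 = 6$)
$-776 + W = -776 + 6 = -770$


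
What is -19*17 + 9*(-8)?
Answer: -395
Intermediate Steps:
-19*17 + 9*(-8) = -323 - 72 = -395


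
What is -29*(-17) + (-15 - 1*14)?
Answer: 464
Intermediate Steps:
-29*(-17) + (-15 - 1*14) = 493 + (-15 - 14) = 493 - 29 = 464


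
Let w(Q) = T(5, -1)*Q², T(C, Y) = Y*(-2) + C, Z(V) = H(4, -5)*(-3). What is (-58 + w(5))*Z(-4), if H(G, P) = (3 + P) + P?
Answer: 2457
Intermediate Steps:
H(G, P) = 3 + 2*P
Z(V) = 21 (Z(V) = (3 + 2*(-5))*(-3) = (3 - 10)*(-3) = -7*(-3) = 21)
T(C, Y) = C - 2*Y (T(C, Y) = -2*Y + C = C - 2*Y)
w(Q) = 7*Q² (w(Q) = (5 - 2*(-1))*Q² = (5 + 2)*Q² = 7*Q²)
(-58 + w(5))*Z(-4) = (-58 + 7*5²)*21 = (-58 + 7*25)*21 = (-58 + 175)*21 = 117*21 = 2457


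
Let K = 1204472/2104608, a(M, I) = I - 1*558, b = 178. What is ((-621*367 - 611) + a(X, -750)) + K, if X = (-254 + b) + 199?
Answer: -60461554217/263076 ≈ -2.2983e+5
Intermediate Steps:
X = 123 (X = (-254 + 178) + 199 = -76 + 199 = 123)
a(M, I) = -558 + I (a(M, I) = I - 558 = -558 + I)
K = 150559/263076 (K = 1204472*(1/2104608) = 150559/263076 ≈ 0.57230)
((-621*367 - 611) + a(X, -750)) + K = ((-621*367 - 611) + (-558 - 750)) + 150559/263076 = ((-227907 - 611) - 1308) + 150559/263076 = (-228518 - 1308) + 150559/263076 = -229826 + 150559/263076 = -60461554217/263076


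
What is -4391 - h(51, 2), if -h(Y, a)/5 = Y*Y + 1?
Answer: 8619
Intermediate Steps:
h(Y, a) = -5 - 5*Y**2 (h(Y, a) = -5*(Y*Y + 1) = -5*(Y**2 + 1) = -5*(1 + Y**2) = -5 - 5*Y**2)
-4391 - h(51, 2) = -4391 - (-5 - 5*51**2) = -4391 - (-5 - 5*2601) = -4391 - (-5 - 13005) = -4391 - 1*(-13010) = -4391 + 13010 = 8619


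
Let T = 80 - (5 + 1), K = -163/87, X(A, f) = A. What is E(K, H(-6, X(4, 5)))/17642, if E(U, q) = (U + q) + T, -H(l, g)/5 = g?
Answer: 4535/1534854 ≈ 0.0029547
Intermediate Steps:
H(l, g) = -5*g
K = -163/87 (K = -163*1/87 = -163/87 ≈ -1.8736)
T = 74 (T = 80 - 6 = 74)
E(U, q) = 74 + U + q (E(U, q) = (U + q) + 74 = 74 + U + q)
E(K, H(-6, X(4, 5)))/17642 = (74 - 163/87 - 5*4)/17642 = (74 - 163/87 - 20)*(1/17642) = (4535/87)*(1/17642) = 4535/1534854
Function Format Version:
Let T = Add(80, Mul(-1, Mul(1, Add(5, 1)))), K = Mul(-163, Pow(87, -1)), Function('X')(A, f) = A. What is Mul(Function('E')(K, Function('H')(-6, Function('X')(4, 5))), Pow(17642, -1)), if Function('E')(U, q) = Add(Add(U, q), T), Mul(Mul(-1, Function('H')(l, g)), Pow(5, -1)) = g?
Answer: Rational(4535, 1534854) ≈ 0.0029547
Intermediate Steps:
Function('H')(l, g) = Mul(-5, g)
K = Rational(-163, 87) (K = Mul(-163, Rational(1, 87)) = Rational(-163, 87) ≈ -1.8736)
T = 74 (T = Add(80, Mul(-1, Mul(1, 6))) = Add(80, Mul(-1, 6)) = Add(80, -6) = 74)
Function('E')(U, q) = Add(74, U, q) (Function('E')(U, q) = Add(Add(U, q), 74) = Add(74, U, q))
Mul(Function('E')(K, Function('H')(-6, Function('X')(4, 5))), Pow(17642, -1)) = Mul(Add(74, Rational(-163, 87), Mul(-5, 4)), Pow(17642, -1)) = Mul(Add(74, Rational(-163, 87), -20), Rational(1, 17642)) = Mul(Rational(4535, 87), Rational(1, 17642)) = Rational(4535, 1534854)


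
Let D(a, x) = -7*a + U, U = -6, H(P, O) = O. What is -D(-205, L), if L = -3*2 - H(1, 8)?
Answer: -1429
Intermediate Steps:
L = -14 (L = -3*2 - 1*8 = -6 - 8 = -14)
D(a, x) = -6 - 7*a (D(a, x) = -7*a - 6 = -6 - 7*a)
-D(-205, L) = -(-6 - 7*(-205)) = -(-6 + 1435) = -1*1429 = -1429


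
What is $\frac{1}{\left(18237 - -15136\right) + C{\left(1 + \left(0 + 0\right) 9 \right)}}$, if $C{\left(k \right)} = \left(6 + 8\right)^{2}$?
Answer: $\frac{1}{33569} \approx 2.9789 \cdot 10^{-5}$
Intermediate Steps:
$C{\left(k \right)} = 196$ ($C{\left(k \right)} = 14^{2} = 196$)
$\frac{1}{\left(18237 - -15136\right) + C{\left(1 + \left(0 + 0\right) 9 \right)}} = \frac{1}{\left(18237 - -15136\right) + 196} = \frac{1}{\left(18237 + 15136\right) + 196} = \frac{1}{33373 + 196} = \frac{1}{33569}$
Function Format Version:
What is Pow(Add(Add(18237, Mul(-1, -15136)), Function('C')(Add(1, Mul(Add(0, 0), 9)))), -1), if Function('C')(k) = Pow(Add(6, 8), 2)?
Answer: Rational(1, 33569) ≈ 2.9789e-5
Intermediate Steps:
Function('C')(k) = 196 (Function('C')(k) = Pow(14, 2) = 196)
Pow(Add(Add(18237, Mul(-1, -15136)), Function('C')(Add(1, Mul(Add(0, 0), 9)))), -1) = Pow(Add(Add(18237, Mul(-1, -15136)), 196), -1) = Pow(Add(Add(18237, 15136), 196), -1) = Pow(Add(33373, 196), -1) = Pow(33569, -1) = Rational(1, 33569)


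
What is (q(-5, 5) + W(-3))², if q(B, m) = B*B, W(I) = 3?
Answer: 784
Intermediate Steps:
q(B, m) = B²
(q(-5, 5) + W(-3))² = ((-5)² + 3)² = (25 + 3)² = 28² = 784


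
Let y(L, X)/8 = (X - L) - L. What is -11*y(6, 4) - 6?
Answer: 698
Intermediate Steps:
y(L, X) = -16*L + 8*X (y(L, X) = 8*((X - L) - L) = 8*(X - 2*L) = -16*L + 8*X)
-11*y(6, 4) - 6 = -11*(-16*6 + 8*4) - 6 = -11*(-96 + 32) - 6 = -11*(-64) - 6 = 704 - 6 = 698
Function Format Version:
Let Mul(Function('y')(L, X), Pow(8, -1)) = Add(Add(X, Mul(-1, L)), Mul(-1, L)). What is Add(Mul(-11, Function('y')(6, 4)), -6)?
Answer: 698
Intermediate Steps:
Function('y')(L, X) = Add(Mul(-16, L), Mul(8, X)) (Function('y')(L, X) = Mul(8, Add(Add(X, Mul(-1, L)), Mul(-1, L))) = Mul(8, Add(X, Mul(-2, L))) = Add(Mul(-16, L), Mul(8, X)))
Add(Mul(-11, Function('y')(6, 4)), -6) = Add(Mul(-11, Add(Mul(-16, 6), Mul(8, 4))), -6) = Add(Mul(-11, Add(-96, 32)), -6) = Add(Mul(-11, -64), -6) = Add(704, -6) = 698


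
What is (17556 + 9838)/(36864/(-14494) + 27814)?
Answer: 99262159/100774813 ≈ 0.98499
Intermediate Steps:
(17556 + 9838)/(36864/(-14494) + 27814) = 27394/(36864*(-1/14494) + 27814) = 27394/(-18432/7247 + 27814) = 27394/(201549626/7247) = 27394*(7247/201549626) = 99262159/100774813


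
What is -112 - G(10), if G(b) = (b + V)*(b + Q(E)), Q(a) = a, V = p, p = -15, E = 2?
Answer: -52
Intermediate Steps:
V = -15
G(b) = (-15 + b)*(2 + b) (G(b) = (b - 15)*(b + 2) = (-15 + b)*(2 + b))
-112 - G(10) = -112 - (-30 + 10² - 13*10) = -112 - (-30 + 100 - 130) = -112 - 1*(-60) = -112 + 60 = -52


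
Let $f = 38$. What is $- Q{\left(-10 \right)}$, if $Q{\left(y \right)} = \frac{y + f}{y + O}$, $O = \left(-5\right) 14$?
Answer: $\frac{7}{20} \approx 0.35$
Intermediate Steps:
$O = -70$
$Q{\left(y \right)} = \frac{38 + y}{-70 + y}$ ($Q{\left(y \right)} = \frac{y + 38}{y - 70} = \frac{38 + y}{-70 + y}$)
$- Q{\left(-10 \right)} = - \frac{38 - 10}{-70 - 10} = - \frac{28}{-80} = - \frac{\left(-1\right) 28}{80} = \left(-1\right) \left(- \frac{7}{20}\right) = \frac{7}{20}$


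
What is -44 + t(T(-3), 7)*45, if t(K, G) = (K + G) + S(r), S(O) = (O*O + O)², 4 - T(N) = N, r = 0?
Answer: 586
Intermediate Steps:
T(N) = 4 - N
S(O) = (O + O²)² (S(O) = (O² + O)² = (O + O²)²)
t(K, G) = G + K (t(K, G) = (K + G) + 0²*(1 + 0)² = (G + K) + 0*1² = (G + K) + 0*1 = (G + K) + 0 = G + K)
-44 + t(T(-3), 7)*45 = -44 + (7 + (4 - 1*(-3)))*45 = -44 + (7 + (4 + 3))*45 = -44 + (7 + 7)*45 = -44 + 14*45 = -44 + 630 = 586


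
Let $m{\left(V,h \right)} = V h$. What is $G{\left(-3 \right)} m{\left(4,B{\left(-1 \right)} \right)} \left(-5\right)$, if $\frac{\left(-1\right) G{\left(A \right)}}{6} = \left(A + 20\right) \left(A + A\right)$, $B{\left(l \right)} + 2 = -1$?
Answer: $36720$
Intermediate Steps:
$B{\left(l \right)} = -3$ ($B{\left(l \right)} = -2 - 1 = -3$)
$G{\left(A \right)} = - 12 A \left(20 + A\right)$ ($G{\left(A \right)} = - 6 \left(A + 20\right) \left(A + A\right) = - 6 \left(20 + A\right) 2 A = - 6 \cdot 2 A \left(20 + A\right) = - 12 A \left(20 + A\right)$)
$G{\left(-3 \right)} m{\left(4,B{\left(-1 \right)} \right)} \left(-5\right) = \left(-12\right) \left(-3\right) \left(20 - 3\right) 4 \left(-3\right) \left(-5\right) = \left(-12\right) \left(-3\right) 17 \left(\left(-12\right) \left(-5\right)\right) = 612 \cdot 60 = 36720$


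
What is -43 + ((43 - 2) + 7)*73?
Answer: 3461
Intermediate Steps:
-43 + ((43 - 2) + 7)*73 = -43 + (41 + 7)*73 = -43 + 48*73 = -43 + 3504 = 3461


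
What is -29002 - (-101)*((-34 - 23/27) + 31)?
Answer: -793558/27 ≈ -29391.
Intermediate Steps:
-29002 - (-101)*((-34 - 23/27) + 31) = -29002 - (-101)*(-941/27 + 31) = -29002 - (-101)*(-104)/27 = -29002 - 1*10504/27 = -29002 - 10504/27 = -793558/27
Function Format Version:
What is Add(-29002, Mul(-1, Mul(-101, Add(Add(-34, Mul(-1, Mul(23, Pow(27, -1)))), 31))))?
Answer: Rational(-793558, 27) ≈ -29391.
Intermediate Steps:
Add(-29002, Mul(-1, Mul(-101, Add(Add(-34, Mul(-1, Mul(23, Pow(27, -1)))), 31)))) = Add(-29002, Mul(-1, Mul(-101, Add(Add(-34, Mul(-1, Mul(23, Rational(1, 27)))), 31)))) = Add(-29002, Mul(-1, Mul(-101, Add(Add(-34, Mul(-1, Rational(23, 27))), 31)))) = Add(-29002, Mul(-1, Mul(-101, Add(Add(-34, Rational(-23, 27)), 31)))) = Add(-29002, Mul(-1, Mul(-101, Add(Rational(-941, 27), 31)))) = Add(-29002, Mul(-1, Mul(-101, Rational(-104, 27)))) = Add(-29002, Mul(-1, Rational(10504, 27))) = Add(-29002, Rational(-10504, 27)) = Rational(-793558, 27)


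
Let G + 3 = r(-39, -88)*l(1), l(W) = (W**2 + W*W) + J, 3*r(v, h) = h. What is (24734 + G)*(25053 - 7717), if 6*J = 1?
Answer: 3848713352/9 ≈ 4.2763e+8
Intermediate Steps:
J = 1/6 (J = (1/6)*1 = 1/6 ≈ 0.16667)
r(v, h) = h/3
l(W) = 1/6 + 2*W**2 (l(W) = (W**2 + W*W) + 1/6 = (W**2 + W**2) + 1/6 = 2*W**2 + 1/6 = 1/6 + 2*W**2)
G = -599/9 (G = -3 + ((1/3)*(-88))*(1/6 + 2*1**2) = -3 - 88*(1/6 + 2*1)/3 = -3 - 88*(1/6 + 2)/3 = -3 - 88/3*13/6 = -3 - 572/9 = -599/9 ≈ -66.556)
(24734 + G)*(25053 - 7717) = (24734 - 599/9)*(25053 - 7717) = (222007/9)*17336 = 3848713352/9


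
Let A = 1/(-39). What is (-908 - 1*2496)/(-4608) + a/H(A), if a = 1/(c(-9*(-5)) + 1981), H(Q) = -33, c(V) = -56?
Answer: 18019541/24393600 ≈ 0.73870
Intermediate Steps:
A = -1/39 ≈ -0.025641
a = 1/1925 (a = 1/(-56 + 1981) = 1/1925 ≈ 0.00051948)
(-908 - 1*2496)/(-4608) + a/H(A) = (-908 - 1*2496)/(-4608) + (1/1925)/(-33) = (-908 - 2496)*(-1/4608) + (1/1925)*(-1/33) = -3404*(-1/4608) - 1/63525 = 851/1152 - 1/63525 = 18019541/24393600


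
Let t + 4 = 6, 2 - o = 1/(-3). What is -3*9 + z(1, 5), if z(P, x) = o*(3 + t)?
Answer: -46/3 ≈ -15.333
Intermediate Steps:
o = 7/3 (o = 2 - 1/(-3) = 2 - 1*(-1/3) = 2 + 1/3 = 7/3 ≈ 2.3333)
t = 2 (t = -4 + 6 = 2)
z(P, x) = 35/3 (z(P, x) = 7*(3 + 2)/3 = (7/3)*5 = 35/3)
-3*9 + z(1, 5) = -3*9 + 35/3 = -27 + 35/3 = -46/3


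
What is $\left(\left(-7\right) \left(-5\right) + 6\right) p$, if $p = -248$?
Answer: $-10168$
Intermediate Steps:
$\left(\left(-7\right) \left(-5\right) + 6\right) p = \left(\left(-7\right) \left(-5\right) + 6\right) \left(-248\right) = \left(35 + 6\right) \left(-248\right) = 41 \left(-248\right) = -10168$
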